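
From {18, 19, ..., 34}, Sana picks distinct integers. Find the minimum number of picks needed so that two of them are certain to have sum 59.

13

Group the elements by complementary pair {x, 59−x}: {25,34}, {26,33}, {27,32}, …, giving 5 two-element pairs and 7 integers whose partner 59−x falls outside [18,34].
By pigeonhole, treating each of those 12 groups as a pigeonhole, one can pick one integer per group — 12 integers — with no two summing to 59.
The 13th integer lands in an occupied pair, forcing a sum of 59.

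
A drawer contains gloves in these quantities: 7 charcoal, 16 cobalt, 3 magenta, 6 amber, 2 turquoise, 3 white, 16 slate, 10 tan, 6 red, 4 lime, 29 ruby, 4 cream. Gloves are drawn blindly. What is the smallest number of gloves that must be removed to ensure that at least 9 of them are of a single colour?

68

The 12 colours are the holes; the gloves drawn are the pigeons.
To avoid 9 of any one colour, the worst case takes at most 8 of each colour, or every glove of a colour that has fewer than 8.
That gives 7 + 8 + 3 + 6 + 2 + 3 + 8 + 8 + 6 + 4 + 8 + 4 = 67 gloves with no colour reaching 9.
The next glove forces some colour to 9, so 67 + 1 = 68.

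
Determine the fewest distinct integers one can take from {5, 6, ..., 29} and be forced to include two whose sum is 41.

Group the elements by complementary pair {x, 41−x}: {12,29}, {13,28}, {14,27}, …, giving 9 two-element pairs and 7 integers whose partner 41−x falls outside [5,29].
By pigeonhole, treating each of those 16 groups as a pigeonhole, one can pick one integer per group — 16 integers — with no two summing to 41.
The 17th integer lands in an occupied pair, forcing a sum of 41.

17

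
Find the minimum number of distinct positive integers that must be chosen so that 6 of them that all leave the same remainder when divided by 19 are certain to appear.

96

The 19 residue classes mod 19 are the pigeonholes.
With 95 integers one could put 5 in each residue class and have no class reach 6.
The 96th integer pushes some class to 6, so 19·5 + 1 = 96.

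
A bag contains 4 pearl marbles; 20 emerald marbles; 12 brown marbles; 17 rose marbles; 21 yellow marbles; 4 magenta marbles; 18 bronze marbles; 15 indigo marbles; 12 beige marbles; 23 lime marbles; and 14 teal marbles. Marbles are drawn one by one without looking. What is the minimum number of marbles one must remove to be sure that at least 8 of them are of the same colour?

72

By pigeonhole, put each drawn marble into a box by colour. The largest draw with every box below 8 takes min(count, 7) from each colour; colours with fewer than 7 contribute all they have.
Σ min(cᵢ, 7) = 4 + 7 + 7 + 7 + 7 + 4 + 7 + 7 + 7 + 7 + 7 = 71.
Draw number 71 + 1 = 72 must push one box to 8.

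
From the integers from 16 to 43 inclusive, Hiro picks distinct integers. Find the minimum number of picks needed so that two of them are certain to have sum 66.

19

A set avoiding the sum 66 can contain at most one of each pair {x, 66−x}, plus the 8 elements whose complement lies outside the range or equal to its own complement.
The integers 16, …, 33 (18 of them) are such a set: any two sum to at least 16+17 = 33 and at most 32+33 = 65 < 66.
By the pigeonhole principle, any 19th integer completes one of the 10 pairs, so 19 choices force a sum of 66.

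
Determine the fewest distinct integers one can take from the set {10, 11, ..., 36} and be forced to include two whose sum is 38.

19

Two chosen integers sum to 38 exactly when both halves of some pair {x, 38−x} with 10 ≤ x ≤ 38−x ≤ 28 are chosen — 9 such pairs.
The remaining 9 elements (those with no distinct partner in range) can never complete a 38-sum, so the worst case takes all of them and one from each pair: 9 + 9 = 18.
Pigeonhole: the 19th integer has to be the second member of some pair, so 18 + 1 = 19.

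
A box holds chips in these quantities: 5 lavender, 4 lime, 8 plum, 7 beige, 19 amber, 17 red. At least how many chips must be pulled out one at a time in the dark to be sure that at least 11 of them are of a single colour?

45

The 6 colours are the holes; the chips drawn are the pigeons.
To avoid 11 of any one colour, the worst case takes at most 10 of each colour, or every chip of a colour that has fewer than 10.
That gives 5 + 4 + 8 + 7 + 10 + 10 = 44 chips with no colour reaching 11.
The next chip forces some colour to 11, so 44 + 1 = 45.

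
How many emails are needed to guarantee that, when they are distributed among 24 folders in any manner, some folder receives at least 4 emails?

With 72 emails one could put exactly 3 in each of the 24 folders, and no folder would reach 4.
One more email must land in a folder that already has 3, giving it 4.
So 24 × 3 + 1 = 73 emails are required.

73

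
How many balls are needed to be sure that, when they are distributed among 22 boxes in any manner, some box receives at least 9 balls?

177

With 176 balls one could put exactly 8 in each of the 22 boxes, and no box would reach 9.
One more ball must land in a box that already has 8, giving it 9.
So 22 × 8 + 1 = 177 balls are required.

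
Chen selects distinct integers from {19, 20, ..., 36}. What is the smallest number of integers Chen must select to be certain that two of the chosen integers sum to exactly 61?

13

A set avoiding the sum 61 can contain at most one of each pair {x, 61−x}, plus the 6 elements whose complement lies outside the range.
The integers 19, …, 30 (12 of them) are such a set: any two sum to at least 19+20 = 39 and at most 29+30 = 59 < 61.
Any 13th integer completes one of the 6 pairs, so 13 choices force a sum of 61.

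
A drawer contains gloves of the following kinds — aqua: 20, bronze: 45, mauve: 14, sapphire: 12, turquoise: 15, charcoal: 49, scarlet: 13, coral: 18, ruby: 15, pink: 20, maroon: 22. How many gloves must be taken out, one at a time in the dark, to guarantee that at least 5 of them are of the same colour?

An adversary could hand out at most 4 gloves per colour: 4 + 4 + 4 + 4 + 4 + 4 + 4 + 4 + 4 + 4 + 4 = 44 gloves and still no colour has 5.
By pigeonhole, one more glove lands in a colour already at 4, so 45 draws are enough and 44 are not.

45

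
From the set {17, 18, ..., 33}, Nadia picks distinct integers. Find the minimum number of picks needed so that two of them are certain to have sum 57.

Group the elements by complementary pair {x, 57−x}: {24,33}, {25,32}, {26,31}, …, giving 5 two-element pairs and 7 integers whose partner 57−x falls outside [17,33].
Treating each of those 12 groups as a pigeonhole, one can pick one integer per group — 12 integers — with no two summing to 57.
The 13th integer lands in an occupied pair, forcing a sum of 57.

13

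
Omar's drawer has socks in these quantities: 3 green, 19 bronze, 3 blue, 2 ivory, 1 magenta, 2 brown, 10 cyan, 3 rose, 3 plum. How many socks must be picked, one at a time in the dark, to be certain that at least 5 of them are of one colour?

26

By pigeonhole, put each drawn sock into a box by colour. The largest draw with every box below 5 takes min(count, 4) from each colour; colours with fewer than 4 contribute all they have.
Σ min(cᵢ, 4) = 3 + 4 + 3 + 2 + 1 + 2 + 4 + 3 + 3 = 25.
Draw number 25 + 1 = 26 must push one box to 5.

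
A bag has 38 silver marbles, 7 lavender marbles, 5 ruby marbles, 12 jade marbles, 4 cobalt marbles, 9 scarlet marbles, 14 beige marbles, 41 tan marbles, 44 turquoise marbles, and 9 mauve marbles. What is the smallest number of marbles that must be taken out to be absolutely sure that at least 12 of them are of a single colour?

90

By pigeonhole, put each drawn marble into a box by colour. The largest draw with every box below 12 takes min(count, 11) from each colour; colours with fewer than 11 contribute all they have.
Σ min(cᵢ, 11) = 11 + 7 + 5 + 11 + 4 + 9 + 11 + 11 + 11 + 9 = 89.
Draw number 89 + 1 = 90 must push one box to 12.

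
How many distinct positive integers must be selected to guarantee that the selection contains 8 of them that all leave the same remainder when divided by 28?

The 28 residue classes mod 28 are the pigeonholes.
With 196 integers one could put 7 in each residue class and have no class reach 8.
The 197th integer pushes some class to 8, so 28·7 + 1 = 197.

197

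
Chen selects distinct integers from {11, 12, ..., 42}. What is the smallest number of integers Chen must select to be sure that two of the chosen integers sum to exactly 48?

Two chosen integers sum to 48 exactly when both halves of some pair {x, 48−x} with 11 ≤ x ≤ 48−x ≤ 37 are chosen — 13 such pairs.
The remaining 6 elements (those with no distinct partner in range) can never complete a 48-sum, so the worst case takes all of them and one from each pair: 6 + 13 = 19.
By the pigeonhole principle, the 20th integer has to be the second member of some pair, so 19 + 1 = 20.

20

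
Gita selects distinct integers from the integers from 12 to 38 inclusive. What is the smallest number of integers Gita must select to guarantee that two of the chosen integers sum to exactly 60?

20

A set avoiding the sum 60 can contain at most one of each pair {x, 60−x}, plus the 11 elements whose complement lies outside the range or equal to its own complement.
The integers 12, …, 30 (19 of them) are such a set: any two sum to at least 12+13 = 25 and at most 29+30 = 59 < 60.
By the pigeonhole principle, any 20th integer completes one of the 8 pairs, so 20 choices force a sum of 60.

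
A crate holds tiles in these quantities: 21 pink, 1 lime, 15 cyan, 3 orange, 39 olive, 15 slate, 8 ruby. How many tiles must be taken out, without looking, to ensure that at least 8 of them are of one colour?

40

Put each drawn tile into a box by colour. The largest draw with every box below 8 takes min(count, 7) from each colour; colours with fewer than 7 contribute all they have.
Σ min(cᵢ, 7) = 7 + 1 + 7 + 3 + 7 + 7 + 7 = 39.
Draw number 39 + 1 = 40 must push one box to 8.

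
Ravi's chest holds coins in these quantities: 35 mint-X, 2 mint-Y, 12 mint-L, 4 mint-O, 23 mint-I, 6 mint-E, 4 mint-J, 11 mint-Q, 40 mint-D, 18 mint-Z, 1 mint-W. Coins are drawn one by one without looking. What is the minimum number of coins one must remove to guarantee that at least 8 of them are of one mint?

60

An adversary could hand out at most 7 coins per mint (5 mints run out sooner): 7 + 2 + 7 + 4 + 7 + 6 + 4 + 7 + 7 + 7 + 1 = 59 coins and still no mint has 8.
One more coin lands in a mint already at 7, so 60 draws are enough and 59 are not.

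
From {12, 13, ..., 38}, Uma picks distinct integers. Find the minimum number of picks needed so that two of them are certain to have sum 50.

Group the elements by complementary pair {x, 50−x}: {12,38}, {13,37}, {14,36}, …, giving 13 two-element pairs and the single value 25 (it cannot pair with itself since the integers are distinct).
Treating each of those 14 groups as a pigeonhole, one can pick one integer per group — 14 integers — with no two summing to 50.
The 15th integer lands in an occupied pair, forcing a sum of 50.

15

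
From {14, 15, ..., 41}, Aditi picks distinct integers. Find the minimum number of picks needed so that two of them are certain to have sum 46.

A set avoiding the sum 46 can contain at most one of each pair {x, 46−x}, plus the 10 elements whose complement lies outside the range or equal to its own complement.
The integers 23, …, 41 (19 of them) are such a set: any two sum to at least 23+24 = 47 > 46.
By the pigeonhole principle, any 20th integer completes one of the 9 pairs, so 20 choices force a sum of 46.

20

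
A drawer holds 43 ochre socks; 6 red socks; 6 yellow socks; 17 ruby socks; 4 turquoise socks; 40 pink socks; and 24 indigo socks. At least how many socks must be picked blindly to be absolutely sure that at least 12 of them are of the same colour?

Pigeonhole: put each drawn sock into a box by colour. The largest draw with every box below 12 takes min(count, 11) from each colour; colours with fewer than 11 contribute all they have.
Σ min(cᵢ, 11) = 11 + 6 + 6 + 11 + 4 + 11 + 11 = 60.
Draw number 60 + 1 = 61 must push one box to 12.

61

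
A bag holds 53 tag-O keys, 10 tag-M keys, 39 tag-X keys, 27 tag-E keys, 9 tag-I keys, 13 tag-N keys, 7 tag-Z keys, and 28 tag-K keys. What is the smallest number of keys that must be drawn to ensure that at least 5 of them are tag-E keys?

164

In the worst case for collecting tag-E keys, every non-tag-E key comes out first.
There are 53 + 10 + 39 + 9 + 13 + 7 + 28 = 159 non-tag-E keys altogether.
After those, each further key must be tag-E, so 159 + 5 = 164 draws guarantee 5 tag-E keys.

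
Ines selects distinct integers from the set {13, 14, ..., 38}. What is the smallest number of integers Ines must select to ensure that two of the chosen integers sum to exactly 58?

18

Group the elements by complementary pair {x, 58−x}: {20,38}, {21,37}, {22,36}, …, giving 9 two-element pairs, the single value 29 (it cannot pair with itself since the integers are distinct), and 7 integers whose partner 58−x falls outside [13,38].
By the pigeonhole principle, treating each of those 17 groups as a pigeonhole, one can pick one integer per group — 17 integers — with no two summing to 58.
The 18th integer lands in an occupied pair, forcing a sum of 58.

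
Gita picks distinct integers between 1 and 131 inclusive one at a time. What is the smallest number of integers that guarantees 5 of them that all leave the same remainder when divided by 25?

The 25 residue classes mod 25 are the pigeonholes.
With 100 integers one could put 4 in each residue class and have no class reach 5.
The 101st integer pushes some class to 5, so 25·4 + 1 = 101.

101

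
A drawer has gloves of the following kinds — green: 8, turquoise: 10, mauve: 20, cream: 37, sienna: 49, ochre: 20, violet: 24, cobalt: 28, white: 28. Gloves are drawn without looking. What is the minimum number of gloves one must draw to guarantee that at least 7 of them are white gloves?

In the worst case for collecting white gloves, every non-white glove comes out first.
There are 8 + 10 + 20 + 37 + 49 + 20 + 24 + 28 = 196 non-white gloves altogether.
After those, each further glove must be white, so 196 + 7 = 203 draws guarantee 7 white gloves.

203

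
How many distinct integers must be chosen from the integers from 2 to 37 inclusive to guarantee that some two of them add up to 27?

25

Group the elements by complementary pair {x, 27−x}: {2,25}, {3,24}, {4,23}, …, giving 12 two-element pairs and 12 integers whose partner 27−x falls outside [2,37].
By the pigeonhole principle, treating each of those 24 groups as a pigeonhole, one can pick one integer per group — 24 integers — with no two summing to 27.
The 25th integer lands in an occupied pair, forcing a sum of 27.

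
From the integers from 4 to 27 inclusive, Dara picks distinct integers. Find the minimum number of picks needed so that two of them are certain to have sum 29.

14

A set avoiding the sum 29 can contain at most one of each pair {x, 29−x}, plus the 2 elements whose complement lies outside the range.
The integers 15, …, 27 (13 of them) are such a set: any two sum to at least 15+16 = 31 > 29.
Any 14th integer completes one of the 11 pairs, so 14 choices force a sum of 29.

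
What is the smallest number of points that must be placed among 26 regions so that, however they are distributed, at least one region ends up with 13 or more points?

313

With 312 points one could put exactly 12 in each of the 26 regions, and no region would reach 13.
By the pigeonhole principle, one more point must land in a region that already has 12, giving it 13.
So 26 × 12 + 1 = 313 points are required.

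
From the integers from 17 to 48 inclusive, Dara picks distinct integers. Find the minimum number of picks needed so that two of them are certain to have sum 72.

21

Group the elements by complementary pair {x, 72−x}: {24,48}, {25,47}, {26,46}, …, giving 12 two-element pairs, the single value 36 (it cannot pair with itself since the integers are distinct), and 7 integers whose partner 72−x falls outside [17,48].
By pigeonhole, treating each of those 20 groups as a pigeonhole, one can pick one integer per group — 20 integers — with no two summing to 72.
The 21st integer lands in an occupied pair, forcing a sum of 72.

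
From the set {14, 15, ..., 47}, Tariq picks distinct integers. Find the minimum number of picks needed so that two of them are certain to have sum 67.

21

A set avoiding the sum 67 can contain at most one of each pair {x, 67−x}, plus the 6 elements whose complement lies outside the range.
The integers 14, …, 33 (20 of them) are such a set: any two sum to at least 14+15 = 29 and at most 32+33 = 65 < 67.
Any 21st integer completes one of the 14 pairs, so 21 choices force a sum of 67.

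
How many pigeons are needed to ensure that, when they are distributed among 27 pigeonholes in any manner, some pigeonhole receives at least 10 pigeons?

244

With 243 pigeons one could put exactly 9 in each of the 27 pigeonholes, and no pigeonhole would reach 10.
One more pigeon must land in a pigeonhole that already has 9, giving it 10.
So 27 × 9 + 1 = 244 pigeons are required.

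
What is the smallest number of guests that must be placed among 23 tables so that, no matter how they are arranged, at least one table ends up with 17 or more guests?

369

With 368 guests one could put exactly 16 in each of the 23 tables, and no table would reach 17.
By the pigeonhole principle, one more guest must land in a table that already has 16, giving it 17.
So 23 × 16 + 1 = 369 guests are required.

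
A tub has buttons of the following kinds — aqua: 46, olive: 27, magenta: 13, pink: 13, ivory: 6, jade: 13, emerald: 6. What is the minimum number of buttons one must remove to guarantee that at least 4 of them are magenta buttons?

In the worst case for collecting magenta buttons, every non-magenta button comes out first.
There are 46 + 27 + 13 + 6 + 13 + 6 = 111 non-magenta buttons altogether.
After those, each further button must be magenta, so 111 + 4 = 115 draws guarantee 4 magenta buttons.

115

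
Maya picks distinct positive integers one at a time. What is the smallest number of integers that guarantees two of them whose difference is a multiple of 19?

20

Integers whose pairwise differences are multiples of 19 are exactly those sharing a remainder mod 19. By the pigeonhole principle, the 19 residue classes mod 19 are the pigeonholes.
With 19 integers one could put 1 in each residue class and have no class reach 2.
The 20th integer pushes some class to 2, so 19·1 + 1 = 20.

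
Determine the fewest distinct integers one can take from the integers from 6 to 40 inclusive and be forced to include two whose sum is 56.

24

A set avoiding the sum 56 can contain at most one of each pair {x, 56−x}, plus the 11 elements whose complement lies outside the range or equal to its own complement.
The integers 6, …, 28 (23 of them) are such a set: any two sum to at least 6+7 = 13 and at most 27+28 = 55 < 56.
Pigeonhole: any 24th integer completes one of the 12 pairs, so 24 choices force a sum of 56.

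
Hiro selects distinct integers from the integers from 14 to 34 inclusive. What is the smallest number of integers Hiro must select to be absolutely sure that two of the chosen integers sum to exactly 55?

Group the elements by complementary pair {x, 55−x}: {21,34}, {22,33}, {23,32}, …, giving 7 two-element pairs and 7 integers whose partner 55−x falls outside [14,34].
Treating each of those 14 groups as a pigeonhole, one can pick one integer per group — 14 integers — with no two summing to 55.
The 15th integer lands in an occupied pair, forcing a sum of 55.

15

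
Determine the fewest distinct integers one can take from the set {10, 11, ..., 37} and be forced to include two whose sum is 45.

16

Group the elements by complementary pair {x, 45−x}: {10,35}, {11,34}, {12,33}, …, giving 13 two-element pairs and 2 integers whose partner 45−x falls outside [10,37].
Treating each of those 15 groups as a pigeonhole, one can pick one integer per group — 15 integers — with no two summing to 45.
The 16th integer lands in an occupied pair, forcing a sum of 45.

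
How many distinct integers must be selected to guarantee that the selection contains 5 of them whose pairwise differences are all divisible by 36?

145

Integers whose pairwise differences are multiples of 36 are exactly those sharing a remainder mod 36. The 36 residue classes mod 36 are the pigeonholes.
With 144 integers one could put 4 in each residue class and have no class reach 5.
The 145th integer pushes some class to 5, so 36·4 + 1 = 145.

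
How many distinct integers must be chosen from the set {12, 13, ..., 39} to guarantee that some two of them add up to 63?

Two chosen integers sum to 63 exactly when both halves of some pair {x, 63−x} with 24 ≤ x ≤ 63−x ≤ 39 are chosen — 8 such pairs.
The remaining 12 elements (those with no distinct partner in range) can never complete a 63-sum, so the worst case takes all of them and one from each pair: 12 + 8 = 20.
The 21st integer has to be the second member of some pair, so 20 + 1 = 21.

21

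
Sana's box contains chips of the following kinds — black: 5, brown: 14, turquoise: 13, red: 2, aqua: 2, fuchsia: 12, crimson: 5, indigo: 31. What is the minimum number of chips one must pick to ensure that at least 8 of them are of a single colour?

43

An adversary could hand out at most 7 chips per colour (4 colours run out sooner): 5 + 7 + 7 + 2 + 2 + 7 + 5 + 7 = 42 chips and still no colour has 8.
One more chip lands in a colour already at 7, so 43 draws are enough and 42 are not.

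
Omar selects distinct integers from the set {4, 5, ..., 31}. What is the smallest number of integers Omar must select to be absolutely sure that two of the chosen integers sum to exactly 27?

A set avoiding the sum 27 can contain at most one of each pair {x, 27−x}, plus the 8 elements whose complement lies outside the range.
The integers 14, …, 31 (18 of them) are such a set: any two sum to at least 14+15 = 29 > 27.
Any 19th integer completes one of the 10 pairs, so 19 choices force a sum of 27.

19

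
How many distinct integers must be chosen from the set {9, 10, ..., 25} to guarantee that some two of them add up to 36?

11

Two chosen integers sum to 36 exactly when both halves of some pair {x, 36−x} with 11 ≤ x ≤ 36−x ≤ 25 are chosen — 7 such pairs.
The remaining 3 elements (those with no distinct partner in range) can never complete a 36-sum, so the worst case takes all of them and one from each pair: 3 + 7 = 10.
By the pigeonhole principle, the 11th integer has to be the second member of some pair, so 10 + 1 = 11.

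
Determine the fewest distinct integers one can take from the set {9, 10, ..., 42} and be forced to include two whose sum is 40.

24

A set avoiding the sum 40 can contain at most one of each pair {x, 40−x}, plus the 12 elements whose complement lies outside the range or equal to its own complement.
The integers 20, …, 42 (23 of them) are such a set: any two sum to at least 20+21 = 41 > 40.
Any 24th integer completes one of the 11 pairs, so 24 choices force a sum of 40.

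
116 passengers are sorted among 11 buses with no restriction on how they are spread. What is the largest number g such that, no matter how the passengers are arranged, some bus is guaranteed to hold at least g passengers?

11

Pigeonhole: the 11 buses are the holes and the 116 passengers are the pigeons.
If every bus held at most 10 passengers, the total would be at most 11 × 10 = 110, which is less than 116.
So some bus holds at least ⌈116/11⌉ = 11 passengers.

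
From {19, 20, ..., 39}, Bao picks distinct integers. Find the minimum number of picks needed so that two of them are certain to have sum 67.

16

Two chosen integers sum to 67 exactly when both halves of some pair {x, 67−x} with 28 ≤ x ≤ 67−x ≤ 39 are chosen — 6 such pairs.
The remaining 9 elements (those with no distinct partner in range) can never complete a 67-sum, so the worst case takes all of them and one from each pair: 9 + 6 = 15.
The 16th integer has to be the second member of some pair, so 15 + 1 = 16.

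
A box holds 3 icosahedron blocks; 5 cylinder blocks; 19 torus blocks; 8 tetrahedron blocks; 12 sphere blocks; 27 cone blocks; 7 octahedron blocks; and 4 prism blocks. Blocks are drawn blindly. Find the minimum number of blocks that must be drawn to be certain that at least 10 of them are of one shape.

An adversary could hand out at most 9 blocks per shape (5 shapes run out sooner): 3 + 5 + 9 + 8 + 9 + 9 + 7 + 4 = 54 blocks and still no shape has 10.
One more block lands in a shape already at 9, so 55 draws are enough and 54 are not.

55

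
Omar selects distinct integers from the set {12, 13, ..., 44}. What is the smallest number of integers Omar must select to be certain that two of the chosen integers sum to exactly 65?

22

Two chosen integers sum to 65 exactly when both halves of some pair {x, 65−x} with 21 ≤ x ≤ 65−x ≤ 44 are chosen — 12 such pairs.
The remaining 9 elements (those with no distinct partner in range) can never complete a 65-sum, so the worst case takes all of them and one from each pair: 9 + 12 = 21.
The 22nd integer has to be the second member of some pair, so 21 + 1 = 22.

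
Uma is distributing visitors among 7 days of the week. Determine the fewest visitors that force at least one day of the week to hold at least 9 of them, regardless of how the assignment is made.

With 56 visitors one could put exactly 8 in each of the 7 days of the week, and no day of the week would reach 9.
One more visitor must land in a day of the week that already has 8, giving it 9.
So 7 × 8 + 1 = 57 visitors are required.

57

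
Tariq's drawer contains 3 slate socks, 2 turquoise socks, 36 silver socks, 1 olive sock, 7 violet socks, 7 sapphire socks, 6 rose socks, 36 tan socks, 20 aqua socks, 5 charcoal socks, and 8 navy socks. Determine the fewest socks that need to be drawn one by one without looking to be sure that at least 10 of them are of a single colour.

Pigeonhole: put each drawn sock into a box by colour. The largest draw with every box below 10 takes min(count, 9) from each colour; colours with fewer than 9 contribute all they have.
Σ min(cᵢ, 9) = 3 + 2 + 9 + 1 + 7 + 7 + 6 + 9 + 9 + 5 + 8 = 66.
Draw number 66 + 1 = 67 must push one box to 10.

67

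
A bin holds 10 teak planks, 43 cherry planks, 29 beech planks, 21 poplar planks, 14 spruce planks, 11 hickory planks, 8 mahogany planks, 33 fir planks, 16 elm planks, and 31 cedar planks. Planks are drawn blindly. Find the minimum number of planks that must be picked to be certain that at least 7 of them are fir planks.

In the worst case for collecting fir planks, every non-fir plank comes out first.
There are 10 + 43 + 29 + 21 + 14 + 11 + 8 + 16 + 31 = 183 non-fir planks altogether.
After those, each further plank must be fir, so 183 + 7 = 190 draws guarantee 7 fir planks.

190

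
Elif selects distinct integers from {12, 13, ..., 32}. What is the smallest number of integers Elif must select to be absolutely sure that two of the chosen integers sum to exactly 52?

Two chosen integers sum to 52 exactly when both halves of some pair {x, 52−x} with 20 ≤ x ≤ 52−x ≤ 32 are chosen — 6 such pairs.
The remaining 9 elements (those with no distinct partner in range) can never complete a 52-sum, so the worst case takes all of them and one from each pair: 9 + 6 = 15.
The 16th integer has to be the second member of some pair, so 15 + 1 = 16.

16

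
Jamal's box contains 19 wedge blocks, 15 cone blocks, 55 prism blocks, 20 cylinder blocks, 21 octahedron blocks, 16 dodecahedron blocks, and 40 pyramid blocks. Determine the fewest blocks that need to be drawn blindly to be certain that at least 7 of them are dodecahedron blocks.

177

In the worst case for collecting dodecahedron blocks, every non-dodecahedron block comes out first.
There are 19 + 15 + 55 + 20 + 21 + 40 = 170 non-dodecahedron blocks altogether.
After those, each further block must be dodecahedron, so 170 + 7 = 177 draws guarantee 7 dodecahedron blocks.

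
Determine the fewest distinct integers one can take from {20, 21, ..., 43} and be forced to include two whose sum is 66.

A set avoiding the sum 66 can contain at most one of each pair {x, 66−x}, plus the 4 elements whose complement lies outside the range or equal to its own complement.
The integers 20, …, 33 (14 of them) are such a set: any two sum to at least 20+21 = 41 and at most 32+33 = 65 < 66.
By the pigeonhole principle, any 15th integer completes one of the 10 pairs, so 15 choices force a sum of 66.

15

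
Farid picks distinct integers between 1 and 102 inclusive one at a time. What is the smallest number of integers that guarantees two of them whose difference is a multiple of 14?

Integers whose pairwise differences are multiples of 14 are exactly those sharing a remainder mod 14. By pigeonhole, the 14 residue classes mod 14 are the pigeonholes.
With 14 integers one could put 1 in each residue class and have no class reach 2.
The 15th integer pushes some class to 2, so 14·1 + 1 = 15.

15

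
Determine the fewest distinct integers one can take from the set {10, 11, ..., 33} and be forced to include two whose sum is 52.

18

Group the elements by complementary pair {x, 52−x}: {19,33}, {20,32}, {21,31}, …, giving 7 two-element pairs, the single value 26 (it cannot pair with itself since the integers are distinct), and 9 integers whose partner 52−x falls outside [10,33].
By the pigeonhole principle, treating each of those 17 groups as a pigeonhole, one can pick one integer per group — 17 integers — with no two summing to 52.
The 18th integer lands in an occupied pair, forcing a sum of 52.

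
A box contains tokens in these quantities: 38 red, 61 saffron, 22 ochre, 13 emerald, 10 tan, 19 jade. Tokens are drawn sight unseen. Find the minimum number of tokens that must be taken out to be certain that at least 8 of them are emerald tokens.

158

In the worst case for collecting emerald tokens, every non-emerald token comes out first.
There are 38 + 61 + 22 + 10 + 19 = 150 non-emerald tokens altogether.
After those, each further token must be emerald, so 150 + 8 = 158 draws guarantee 8 emerald tokens.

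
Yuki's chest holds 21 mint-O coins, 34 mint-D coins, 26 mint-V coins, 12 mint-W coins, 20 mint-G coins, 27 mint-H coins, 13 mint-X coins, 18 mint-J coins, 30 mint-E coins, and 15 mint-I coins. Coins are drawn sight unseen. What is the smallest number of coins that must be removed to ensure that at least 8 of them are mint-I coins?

209

In the worst case for collecting mint-I coins, every non-mint-I coin comes out first.
There are 21 + 34 + 26 + 12 + 20 + 27 + 13 + 18 + 30 = 201 non-mint-I coins altogether.
After those, each further coin must be mint-I, so 201 + 8 = 209 draws guarantee 8 mint-I coins.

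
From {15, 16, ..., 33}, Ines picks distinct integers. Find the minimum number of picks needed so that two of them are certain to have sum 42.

A set avoiding the sum 42 can contain at most one of each pair {x, 42−x}, plus the 7 elements whose complement lies outside the range or equal to its own complement.
The integers 21, …, 33 (13 of them) are such a set: any two sum to at least 21+22 = 43 > 42.
Any 14th integer completes one of the 6 pairs, so 14 choices force a sum of 42.

14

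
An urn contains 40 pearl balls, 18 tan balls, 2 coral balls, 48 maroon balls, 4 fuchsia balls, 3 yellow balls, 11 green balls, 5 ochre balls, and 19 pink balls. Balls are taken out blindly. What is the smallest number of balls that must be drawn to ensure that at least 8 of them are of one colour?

Put each drawn ball into a box by colour. The largest draw with every box below 8 takes min(count, 7) from each colour; colours with fewer than 7 contribute all they have.
Σ min(cᵢ, 7) = 7 + 7 + 2 + 7 + 4 + 3 + 7 + 5 + 7 = 49.
Draw number 49 + 1 = 50 must push one box to 8.

50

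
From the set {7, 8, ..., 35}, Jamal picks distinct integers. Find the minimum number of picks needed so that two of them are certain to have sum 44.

17

Group the elements by complementary pair {x, 44−x}: {9,35}, {10,34}, {11,33}, …, giving 13 two-element pairs, the single value 22 (it cannot pair with itself since the integers are distinct), and 2 integers whose partner 44−x falls outside [7,35].
By pigeonhole, treating each of those 16 groups as a pigeonhole, one can pick one integer per group — 16 integers — with no two summing to 44.
The 17th integer lands in an occupied pair, forcing a sum of 44.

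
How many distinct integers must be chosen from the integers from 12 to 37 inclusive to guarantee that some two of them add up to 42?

18

Two chosen integers sum to 42 exactly when both halves of some pair {x, 42−x} with 12 ≤ x ≤ 42−x ≤ 30 are chosen — 9 such pairs.
The remaining 8 elements (those with no distinct partner in range) can never complete a 42-sum, so the worst case takes all of them and one from each pair: 8 + 9 = 17.
The 18th integer has to be the second member of some pair, so 17 + 1 = 18.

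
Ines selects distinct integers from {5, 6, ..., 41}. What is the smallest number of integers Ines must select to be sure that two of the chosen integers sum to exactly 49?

Group the elements by complementary pair {x, 49−x}: {8,41}, {9,40}, {10,39}, …, giving 17 two-element pairs and 3 integers whose partner 49−x falls outside [5,41].
Treating each of those 20 groups as a pigeonhole, one can pick one integer per group — 20 integers — with no two summing to 49.
The 21st integer lands in an occupied pair, forcing a sum of 49.

21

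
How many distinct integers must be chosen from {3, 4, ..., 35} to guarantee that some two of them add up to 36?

Group the elements by complementary pair {x, 36−x}: {3,33}, {4,32}, {5,31}, …, giving 15 two-element pairs, the single value 18 (it cannot pair with itself since the integers are distinct), and 2 integers whose partner 36−x falls outside [3,35].
By the pigeonhole principle, treating each of those 18 groups as a pigeonhole, one can pick one integer per group — 18 integers — with no two summing to 36.
The 19th integer lands in an occupied pair, forcing a sum of 36.

19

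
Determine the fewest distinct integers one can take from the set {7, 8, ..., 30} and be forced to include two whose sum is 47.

A set avoiding the sum 47 can contain at most one of each pair {x, 47−x}, plus the 10 elements whose complement lies outside the range.
The integers 7, …, 23 (17 of them) are such a set: any two sum to at least 7+8 = 15 and at most 22+23 = 45 < 47.
Any 18th integer completes one of the 7 pairs, so 18 choices force a sum of 47.

18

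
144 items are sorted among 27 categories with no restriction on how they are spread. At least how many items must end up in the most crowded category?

By the pigeonhole principle, the 27 categories are the holes and the 144 items are the pigeons.
If every category held at most 5 items, the total would be at most 27 × 5 = 135, which is less than 144.
So some category holds at least ⌈144/27⌉ = 6 items.

6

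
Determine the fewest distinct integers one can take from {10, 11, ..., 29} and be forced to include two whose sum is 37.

A set avoiding the sum 37 can contain at most one of each pair {x, 37−x}, plus the 2 elements whose complement lies outside the range.
The integers 19, …, 29 (11 of them) are such a set: any two sum to at least 19+20 = 39 > 37.
By pigeonhole, any 12th integer completes one of the 9 pairs, so 12 choices force a sum of 37.

12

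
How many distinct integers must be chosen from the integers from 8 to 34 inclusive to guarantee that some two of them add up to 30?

21

Group the elements by complementary pair {x, 30−x}: {8,22}, {9,21}, {10,20}, …, giving 7 two-element pairs; the single value 15 (it cannot pair with itself since the integers are distinct); and 12 integers whose partner 30−x falls outside [8,34].
Treating each of those 20 groups as a pigeonhole, one can pick one integer per group — 20 integers — with no two summing to 30.
The 21st integer lands in an occupied pair, forcing a sum of 30.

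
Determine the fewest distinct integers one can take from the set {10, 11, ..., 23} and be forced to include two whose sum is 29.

10

Two chosen integers sum to 29 exactly when both halves of some pair {x, 29−x} with 10 ≤ x ≤ 29−x ≤ 19 are chosen — 5 such pairs.
The remaining 4 elements (those with no distinct partner in range) can never complete a 29-sum, so the worst case takes all of them and one from each pair: 4 + 5 = 9.
The 10th integer has to be the second member of some pair, so 9 + 1 = 10.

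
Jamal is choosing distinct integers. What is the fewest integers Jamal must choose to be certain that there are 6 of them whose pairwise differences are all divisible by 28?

Integers whose pairwise differences are multiples of 28 are exactly those sharing a remainder mod 28. By the pigeonhole principle, the 28 residue classes mod 28 are the pigeonholes.
With 140 integers one could put 5 in each residue class and have no class reach 6.
The 141st integer pushes some class to 6, so 28·5 + 1 = 141.

141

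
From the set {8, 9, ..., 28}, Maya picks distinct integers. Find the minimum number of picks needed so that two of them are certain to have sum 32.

A set avoiding the sum 32 can contain at most one of each pair {x, 32−x}, plus the 5 elements whose complement lies outside the range or equal to its own complement.
The integers 16, …, 28 (13 of them) are such a set: any two sum to at least 16+17 = 33 > 32.
Any 14th integer completes one of the 8 pairs, so 14 choices force a sum of 32.

14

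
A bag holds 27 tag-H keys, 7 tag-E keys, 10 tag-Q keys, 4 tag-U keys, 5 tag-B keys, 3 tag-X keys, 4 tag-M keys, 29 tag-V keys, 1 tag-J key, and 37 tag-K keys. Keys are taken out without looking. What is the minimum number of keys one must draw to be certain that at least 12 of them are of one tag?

By pigeonhole, the 10 tags are the holes; the keys drawn are the pigeons.
To avoid 12 of any one tag, the worst case takes at most 11 of each tag, or every key of a tag that has fewer than 11.
That gives 11 + 7 + 10 + 4 + 5 + 3 + 4 + 11 + 1 + 11 = 67 keys with no tag reaching 12.
The next key forces some tag to 12, so 67 + 1 = 68.

68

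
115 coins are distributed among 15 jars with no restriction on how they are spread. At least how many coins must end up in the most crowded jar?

The 15 jars are the holes and the 115 coins are the pigeons.
If every jar held at most 7 coins, the total would be at most 15 × 7 = 105, which is less than 115.
So some jar holds at least ⌈115/15⌉ = 8 coins.

8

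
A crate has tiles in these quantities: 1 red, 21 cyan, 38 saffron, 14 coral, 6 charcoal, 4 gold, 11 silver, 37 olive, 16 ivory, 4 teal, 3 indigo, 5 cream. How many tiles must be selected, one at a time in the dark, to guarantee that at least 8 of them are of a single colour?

The 12 colours are the holes; the tiles drawn are the pigeons.
To avoid 8 of any one colour, the worst case takes at most 7 of each colour, or every tile of a colour that has fewer than 7.
That gives 1 + 7 + 7 + 7 + 6 + 4 + 7 + 7 + 7 + 4 + 3 + 5 = 65 tiles with no colour reaching 8.
The next tile forces some colour to 8, so 65 + 1 = 66.

66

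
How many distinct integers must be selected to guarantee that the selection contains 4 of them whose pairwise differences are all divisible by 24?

Integers whose pairwise differences are multiples of 24 are exactly those sharing a remainder mod 24. The 24 residue classes mod 24 are the pigeonholes.
With 72 integers one could put 3 in each residue class and have no class reach 4.
The 73rd integer pushes some class to 4, so 24·3 + 1 = 73.

73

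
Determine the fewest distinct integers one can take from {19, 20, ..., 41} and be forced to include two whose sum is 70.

Two chosen integers sum to 70 exactly when both halves of some pair {x, 70−x} with 29 ≤ x ≤ 70−x ≤ 41 are chosen — 6 such pairs.
The remaining 11 elements (those with no distinct partner in range) can never complete a 70-sum, so the worst case takes all of them and one from each pair: 11 + 6 = 17.
The 18th integer has to be the second member of some pair, so 17 + 1 = 18.

18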